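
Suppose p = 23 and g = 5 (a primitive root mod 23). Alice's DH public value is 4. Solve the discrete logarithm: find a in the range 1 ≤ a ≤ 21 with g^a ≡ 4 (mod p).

Try successive powers of 5 modulo 23:
5^1 ≡ 5
5^2 ≡ 2
5^3 ≡ 10
5^4 ≡ 4
Found: a = 4.

4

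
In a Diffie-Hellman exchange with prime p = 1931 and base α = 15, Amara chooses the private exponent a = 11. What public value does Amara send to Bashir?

680

Public value = 15^11 mod 1931.
15^1 ≡ 15 (mod 1931)
15^2 = (15^1)^2 ≡ 15^2 = 225 ≡ 225 (mod 1931)
15^4 = (15^2)^2 ≡ 225^2 = 50625 ≡ 419 (mod 1931)
15^8 = (15^4)^2 ≡ 419^2 = 175561 ≡ 1771 (mod 1931)
15^11 = 15^8 · 15^2 · 15^1 ≡ 1771 · 225 · 15 ≡ 680 (mod 1931).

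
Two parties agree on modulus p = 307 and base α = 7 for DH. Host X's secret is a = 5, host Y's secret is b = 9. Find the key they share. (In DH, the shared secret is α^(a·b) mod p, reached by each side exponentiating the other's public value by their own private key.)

81

Host X sends A = α^a mod p = 7^5 mod 307.
7^1 ≡ 7 (mod 307)
7^2 = (7^1)^2 ≡ 7^2 = 49 ≡ 49 (mod 307)
7^4 = (7^2)^2 ≡ 49^2 = 2401 ≡ 252 (mod 307)
7^5 = 7^4 · 7^1 ≡ 252 · 7 ≡ 229 (mod 307).
So A = 229. Host Y then computes K = A^b mod p = 229^9 mod 307.
229^1 ≡ 229 (mod 307)
229^2 = (229^1)^2 ≡ 229^2 = 52441 ≡ 251 (mod 307)
229^4 = (229^2)^2 ≡ 251^2 = 63001 ≡ 66 (mod 307)
229^8 = (229^4)^2 ≡ 66^2 = 4356 ≡ 58 (mod 307)
229^9 = 229^8 · 229^1 ≡ 58 · 229 ≡ 81 (mod 307).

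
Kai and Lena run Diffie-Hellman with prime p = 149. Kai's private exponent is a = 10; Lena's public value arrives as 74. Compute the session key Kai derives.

Shared key K = 74^10 mod 149.
74^1 ≡ 74 (mod 149)
74^2 = (74^1)^2 ≡ 74^2 = 5476 ≡ 112 (mod 149)
74^4 = (74^2)^2 ≡ 112^2 = 12544 ≡ 28 (mod 149)
74^8 = (74^4)^2 ≡ 28^2 = 784 ≡ 39 (mod 149)
74^10 = 74^8 · 74^2 ≡ 39 · 112 ≡ 47 (mod 149).

47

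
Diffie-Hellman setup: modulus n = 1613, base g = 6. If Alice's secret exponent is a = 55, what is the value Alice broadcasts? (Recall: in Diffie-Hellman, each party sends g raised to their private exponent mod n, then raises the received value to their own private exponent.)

1502

Public value = 6^55 mod 1613.
6^1 ≡ 6 (mod 1613)
6^2 = (6^1)^2 ≡ 6^2 = 36 ≡ 36 (mod 1613)
6^4 = (6^2)^2 ≡ 36^2 = 1296 ≡ 1296 (mod 1613)
6^8 = (6^4)^2 ≡ 1296^2 = 1679616 ≡ 483 (mod 1613)
6^16 = (6^8)^2 ≡ 483^2 = 233289 ≡ 1017 (mod 1613)
6^32 = (6^16)^2 ≡ 1017^2 = 1034289 ≡ 356 (mod 1613)
6^55 = 6^32 · 6^16 · 6^4 · 6^2 · 6^1 ≡ 356 · 1017 · 1296 · 36 · 6 ≡ 1502 (mod 1613).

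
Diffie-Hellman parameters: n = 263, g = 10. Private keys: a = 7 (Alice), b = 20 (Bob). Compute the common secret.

166

Alice sends A = g^a mod n = 10^7 mod 263.
10^1 ≡ 10 (mod 263)
10^2 = (10^1)^2 ≡ 10^2 = 100 ≡ 100 (mod 263)
10^4 = (10^2)^2 ≡ 100^2 = 10000 ≡ 6 (mod 263)
10^7 = 10^4 · 10^2 · 10^1 ≡ 6 · 100 · 10 ≡ 214 (mod 263).
So A = 214. Bob then computes K = A^b mod n = 214^20 mod 263.
214^1 ≡ 214 (mod 263)
214^2 = (214^1)^2 ≡ 214^2 = 45796 ≡ 34 (mod 263)
214^4 = (214^2)^2 ≡ 34^2 = 1156 ≡ 104 (mod 263)
214^8 = (214^4)^2 ≡ 104^2 = 10816 ≡ 33 (mod 263)
214^16 = (214^8)^2 ≡ 33^2 = 1089 ≡ 37 (mod 263)
214^20 = 214^16 · 214^4 ≡ 37 · 104 ≡ 166 (mod 263).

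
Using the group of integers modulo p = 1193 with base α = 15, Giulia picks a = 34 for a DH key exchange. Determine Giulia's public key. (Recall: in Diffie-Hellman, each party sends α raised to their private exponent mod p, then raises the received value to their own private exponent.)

1161

Public value = 15^34 (mod 1193).
15^1 ≡ 15 (mod 1193)
15^2 = (15^1)^2 ≡ 15^2 = 225 ≡ 225 (mod 1193)
15^4 = (15^2)^2 ≡ 225^2 = 50625 ≡ 519 (mod 1193)
15^8 = (15^4)^2 ≡ 519^2 = 269361 ≡ 936 (mod 1193)
15^16 = (15^8)^2 ≡ 936^2 = 876096 ≡ 434 (mod 1193)
15^32 = (15^16)^2 ≡ 434^2 = 188356 ≡ 1055 (mod 1193)
15^34 = 15^32 · 15^2 ≡ 1055 · 225 ≡ 1161 (mod 1193).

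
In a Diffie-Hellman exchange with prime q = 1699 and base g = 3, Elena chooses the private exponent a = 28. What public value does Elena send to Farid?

803

Public value = 3^28 mod 1699.
3^1 ≡ 3 (mod 1699)
3^2 = (3^1)^2 ≡ 3^2 = 9 ≡ 9 (mod 1699)
3^4 = (3^2)^2 ≡ 9^2 = 81 ≡ 81 (mod 1699)
3^8 = (3^4)^2 ≡ 81^2 = 6561 ≡ 1464 (mod 1699)
3^16 = (3^8)^2 ≡ 1464^2 = 2143296 ≡ 857 (mod 1699)
3^28 = 3^16 · 3^8 · 3^4 ≡ 857 · 1464 · 81 ≡ 803 (mod 1699).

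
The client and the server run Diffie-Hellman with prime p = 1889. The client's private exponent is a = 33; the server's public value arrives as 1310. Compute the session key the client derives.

Shared key K = 1310^33 mod 1889.
1310^1 ≡ 1310 (mod 1889)
1310^2 = (1310^1)^2 ≡ 1310^2 = 1716100 ≡ 888 (mod 1889)
1310^4 = (1310^2)^2 ≡ 888^2 = 788544 ≡ 831 (mod 1889)
1310^8 = (1310^4)^2 ≡ 831^2 = 690561 ≡ 1076 (mod 1889)
1310^16 = (1310^8)^2 ≡ 1076^2 = 1157776 ≡ 1708 (mod 1889)
1310^32 = (1310^16)^2 ≡ 1708^2 = 2917264 ≡ 648 (mod 1889)
1310^33 = 1310^32 · 1310^1 ≡ 648 · 1310 ≡ 719 (mod 1889).

719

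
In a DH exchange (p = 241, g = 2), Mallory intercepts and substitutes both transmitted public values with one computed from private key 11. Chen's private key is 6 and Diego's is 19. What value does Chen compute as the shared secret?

Chen receives Mallory's public value M = 2^11 mod 241 instead of the honest one.
2^1 ≡ 2 (mod 241)
2^2 = (2^1)^2 ≡ 2^2 = 4 ≡ 4 (mod 241)
2^4 = (2^2)^2 ≡ 4^2 = 16 ≡ 16 (mod 241)
2^8 = (2^4)^2 ≡ 16^2 = 256 ≡ 15 (mod 241)
2^11 = 2^8 · 2^2 · 2^1 ≡ 15 · 4 · 2 ≡ 120 (mod 241).
So M = 120. Chen computes K = M^6 mod 241.
120^1 ≡ 120 (mod 241)
120^2 = (120^1)^2 ≡ 120^2 = 14400 ≡ 181 (mod 241)
120^4 = (120^2)^2 ≡ 181^2 = 32761 ≡ 226 (mod 241)
120^6 = 120^4 · 120^2 ≡ 226 · 181 ≡ 177 (mod 241).

177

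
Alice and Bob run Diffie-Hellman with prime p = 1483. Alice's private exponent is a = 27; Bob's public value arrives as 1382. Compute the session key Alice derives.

78

Shared key K = 1382^27 mod 1483.
1382^1 ≡ 1382 (mod 1483)
1382^2 = (1382^1)^2 ≡ 1382^2 = 1909924 ≡ 1303 (mod 1483)
1382^4 = (1382^2)^2 ≡ 1303^2 = 1697809 ≡ 1257 (mod 1483)
1382^8 = (1382^4)^2 ≡ 1257^2 = 1580049 ≡ 654 (mod 1483)
1382^16 = (1382^8)^2 ≡ 654^2 = 427716 ≡ 612 (mod 1483)
1382^27 = 1382^16 · 1382^8 · 1382^2 · 1382^1 ≡ 612 · 654 · 1303 · 1382 ≡ 78 (mod 1483).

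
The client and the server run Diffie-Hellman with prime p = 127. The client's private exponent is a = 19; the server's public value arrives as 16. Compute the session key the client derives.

Shared key K = 16^19 mod 127.
16^1 ≡ 16 (mod 127)
16^2 = (16^1)^2 ≡ 16^2 = 256 ≡ 2 (mod 127)
16^4 = (16^2)^2 ≡ 2^2 = 4 ≡ 4 (mod 127)
16^8 = (16^4)^2 ≡ 4^2 = 16 ≡ 16 (mod 127)
16^16 = (16^8)^2 ≡ 16^2 = 256 ≡ 2 (mod 127)
16^19 = 16^16 · 16^2 · 16^1 ≡ 2 · 2 · 16 ≡ 64 (mod 127).

64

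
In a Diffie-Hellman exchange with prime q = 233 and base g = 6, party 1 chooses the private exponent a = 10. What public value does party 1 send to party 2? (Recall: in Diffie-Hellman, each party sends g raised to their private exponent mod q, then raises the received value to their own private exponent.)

113

Public value = 6^10 (mod 233).
6^1 ≡ 6 (mod 233)
6^2 = (6^1)^2 ≡ 6^2 = 36 ≡ 36 (mod 233)
6^4 = (6^2)^2 ≡ 36^2 = 1296 ≡ 131 (mod 233)
6^8 = (6^4)^2 ≡ 131^2 = 17161 ≡ 152 (mod 233)
6^10 = 6^8 · 6^2 ≡ 152 · 36 ≡ 113 (mod 233).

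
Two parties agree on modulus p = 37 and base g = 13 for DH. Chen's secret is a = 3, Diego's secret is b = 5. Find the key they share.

Chen sends A = g^a mod p = 13^3 mod 37.
13^1 ≡ 13 (mod 37)
13^2 = (13^1)^2 ≡ 13^2 = 169 ≡ 21 (mod 37)
13^3 = 13^2 · 13^1 ≡ 21 · 13 ≡ 14 (mod 37).
So A = 14. Diego then computes K = A^b mod p = 14^5 mod 37.
14^1 ≡ 14 (mod 37)
14^2 = (14^1)^2 ≡ 14^2 = 196 ≡ 11 (mod 37)
14^4 = (14^2)^2 ≡ 11^2 = 121 ≡ 10 (mod 37)
14^5 = 14^4 · 14^1 ≡ 10 · 14 ≡ 29 (mod 37).

29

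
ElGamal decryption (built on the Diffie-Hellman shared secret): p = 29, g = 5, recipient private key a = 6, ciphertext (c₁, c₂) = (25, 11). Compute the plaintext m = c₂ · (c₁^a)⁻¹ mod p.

Shared mask s = c₁^a mod p = 25^6 mod 29.
25^1 ≡ 25 (mod 29)
25^2 = (25^1)^2 ≡ 25^2 = 625 ≡ 16 (mod 29)
25^4 = (25^2)^2 ≡ 16^2 = 256 ≡ 24 (mod 29)
25^6 = 25^4 · 25^2 ≡ 24 · 16 ≡ 7 (mod 29).
So s = 7; s⁻¹ ≡ 25 (mod 29).
m = c₂ · s⁻¹ mod 29 = 11 · 25 mod 29 = 14.

14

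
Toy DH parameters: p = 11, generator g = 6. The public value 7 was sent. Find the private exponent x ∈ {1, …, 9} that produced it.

Try successive powers of 6 modulo 11:
6^1 ≡ 6
6^2 ≡ 3
6^3 ≡ 7
Found: x = 3.

3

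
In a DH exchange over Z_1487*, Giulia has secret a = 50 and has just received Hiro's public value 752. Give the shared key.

1134

Shared key K = 752^50 mod 1487.
752^1 ≡ 752 (mod 1487)
752^2 = (752^1)^2 ≡ 752^2 = 565504 ≡ 444 (mod 1487)
752^4 = (752^2)^2 ≡ 444^2 = 197136 ≡ 852 (mod 1487)
752^8 = (752^4)^2 ≡ 852^2 = 725904 ≡ 248 (mod 1487)
752^16 = (752^8)^2 ≡ 248^2 = 61504 ≡ 537 (mod 1487)
752^32 = (752^16)^2 ≡ 537^2 = 288369 ≡ 1378 (mod 1487)
752^50 = 752^32 · 752^16 · 752^2 ≡ 1378 · 537 · 444 ≡ 1134 (mod 1487).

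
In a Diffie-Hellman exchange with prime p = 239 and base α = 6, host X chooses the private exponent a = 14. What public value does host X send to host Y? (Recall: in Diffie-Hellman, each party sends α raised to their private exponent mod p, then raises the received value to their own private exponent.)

187

Public value = 6^{14} \pmod{239}.
6^1 ≡ 6 (mod 239)
6^2 = (6^1)^2 ≡ 6^2 = 36 ≡ 36 (mod 239)
6^4 = (6^2)^2 ≡ 36^2 = 1296 ≡ 101 (mod 239)
6^8 = (6^4)^2 ≡ 101^2 = 10201 ≡ 163 (mod 239)
6^14 = 6^8 · 6^4 · 6^2 ≡ 163 · 101 · 36 ≡ 187 (mod 239).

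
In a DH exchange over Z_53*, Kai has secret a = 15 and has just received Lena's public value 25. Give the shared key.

Shared key K = 25^15 mod 53.
25^1 ≡ 25 (mod 53)
25^2 = (25^1)^2 ≡ 25^2 = 625 ≡ 42 (mod 53)
25^4 = (25^2)^2 ≡ 42^2 = 1764 ≡ 15 (mod 53)
25^8 = (25^4)^2 ≡ 15^2 = 225 ≡ 13 (mod 53)
25^15 = 25^8 · 25^4 · 25^2 · 25^1 ≡ 13 · 15 · 42 · 25 ≡ 11 (mod 53).

11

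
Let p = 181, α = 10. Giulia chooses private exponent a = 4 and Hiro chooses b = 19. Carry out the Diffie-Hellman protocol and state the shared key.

Hiro sends B = α^b mod p = 10^19 mod 181.
10^1 ≡ 10 (mod 181)
10^2 = (10^1)^2 ≡ 10^2 = 100 ≡ 100 (mod 181)
10^4 = (10^2)^2 ≡ 100^2 = 10000 ≡ 45 (mod 181)
10^8 = (10^4)^2 ≡ 45^2 = 2025 ≡ 34 (mod 181)
10^16 = (10^8)^2 ≡ 34^2 = 1156 ≡ 70 (mod 181)
10^19 = 10^16 · 10^2 · 10^1 ≡ 70 · 100 · 10 ≡ 134 (mod 181).
So B = 134. Giulia then computes K = B^a mod p = 134^4 mod 181.
134^1 ≡ 134 (mod 181)
134^2 = (134^1)^2 ≡ 134^2 = 17956 ≡ 37 (mod 181)
134^4 = (134^2)^2 ≡ 37^2 = 1369 ≡ 102 (mod 181)

102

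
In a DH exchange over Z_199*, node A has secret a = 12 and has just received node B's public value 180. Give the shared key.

Shared key K = 180^12 mod 199.
180^1 ≡ 180 (mod 199)
180^2 = (180^1)^2 ≡ 180^2 = 32400 ≡ 162 (mod 199)
180^4 = (180^2)^2 ≡ 162^2 = 26244 ≡ 175 (mod 199)
180^8 = (180^4)^2 ≡ 175^2 = 30625 ≡ 178 (mod 199)
180^12 = 180^8 · 180^4 ≡ 178 · 175 ≡ 106 (mod 199).

106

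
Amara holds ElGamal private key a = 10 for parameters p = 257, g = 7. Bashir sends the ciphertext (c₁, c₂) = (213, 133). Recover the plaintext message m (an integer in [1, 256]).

Shared mask s = c₁^a mod p = 213^10 mod 257.
213^1 ≡ 213 (mod 257)
213^2 = (213^1)^2 ≡ 213^2 = 45369 ≡ 137 (mod 257)
213^4 = (213^2)^2 ≡ 137^2 = 18769 ≡ 8 (mod 257)
213^8 = (213^4)^2 ≡ 8^2 = 64 ≡ 64 (mod 257)
213^10 = 213^8 · 213^2 ≡ 64 · 137 ≡ 30 (mod 257).
So s = 30; s⁻¹ ≡ 60 (mod 257).
m = c₂ · s⁻¹ mod 257 = 133 · 60 mod 257 = 13.

13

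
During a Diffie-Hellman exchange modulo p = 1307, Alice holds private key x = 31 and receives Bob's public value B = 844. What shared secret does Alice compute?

839

Shared key K = 844^31 mod 1307.
844^1 ≡ 844 (mod 1307)
844^2 = (844^1)^2 ≡ 844^2 = 712336 ≡ 21 (mod 1307)
844^4 = (844^2)^2 ≡ 21^2 = 441 ≡ 441 (mod 1307)
844^8 = (844^4)^2 ≡ 441^2 = 194481 ≡ 1045 (mod 1307)
844^16 = (844^8)^2 ≡ 1045^2 = 1092025 ≡ 680 (mod 1307)
844^31 = 844^16 · 844^8 · 844^4 · 844^2 · 844^1 ≡ 680 · 1045 · 441 · 21 · 844 ≡ 839 (mod 1307).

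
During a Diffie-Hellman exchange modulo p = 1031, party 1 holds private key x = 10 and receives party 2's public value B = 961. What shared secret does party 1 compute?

853

Shared key K = 961^10 mod 1031.
961^1 ≡ 961 (mod 1031)
961^2 = (961^1)^2 ≡ 961^2 = 923521 ≡ 776 (mod 1031)
961^4 = (961^2)^2 ≡ 776^2 = 602176 ≡ 72 (mod 1031)
961^8 = (961^4)^2 ≡ 72^2 = 5184 ≡ 29 (mod 1031)
961^10 = 961^8 · 961^2 ≡ 29 · 776 ≡ 853 (mod 1031).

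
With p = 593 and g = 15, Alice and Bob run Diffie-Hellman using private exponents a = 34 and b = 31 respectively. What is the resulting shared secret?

Bob sends B = g^b mod p = 15^31 mod 593.
15^1 ≡ 15 (mod 593)
15^2 = (15^1)^2 ≡ 15^2 = 225 ≡ 225 (mod 593)
15^4 = (15^2)^2 ≡ 225^2 = 50625 ≡ 220 (mod 593)
15^8 = (15^4)^2 ≡ 220^2 = 48400 ≡ 367 (mod 593)
15^16 = (15^8)^2 ≡ 367^2 = 134689 ≡ 78 (mod 593)
15^31 = 15^16 · 15^8 · 15^4 · 15^2 · 15^1 ≡ 78 · 367 · 220 · 225 · 15 ≡ 287 (mod 593).
So B = 287. Alice then computes K = B^a mod p = 287^34 mod 593.
287^1 ≡ 287 (mod 593)
287^2 = (287^1)^2 ≡ 287^2 = 82369 ≡ 535 (mod 593)
287^4 = (287^2)^2 ≡ 535^2 = 286225 ≡ 399 (mod 593)
287^8 = (287^4)^2 ≡ 399^2 = 159201 ≡ 277 (mod 593)
287^16 = (287^8)^2 ≡ 277^2 = 76729 ≡ 232 (mod 593)
287^32 = (287^16)^2 ≡ 232^2 = 53824 ≡ 454 (mod 593)
287^34 = 287^32 · 287^2 ≡ 454 · 535 ≡ 353 (mod 593).

353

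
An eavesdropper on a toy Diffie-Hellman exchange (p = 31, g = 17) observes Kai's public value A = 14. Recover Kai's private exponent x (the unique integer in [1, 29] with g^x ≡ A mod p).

16

Try successive powers of 17 modulo 31:
17^1 ≡ 17
17^2 ≡ 10
17^3 ≡ 15
17^4 ≡ 7
17^5 ≡ 26
17^6 ≡ 8
17^7 ≡ 12
17^8 ≡ 18
17^9 ≡ 27
17^10 ≡ 25
17^11 ≡ 22
17^12 ≡ 2
17^13 ≡ 3
17^14 ≡ 20
17^15 ≡ 30
17^16 ≡ 14
Found: x = 16.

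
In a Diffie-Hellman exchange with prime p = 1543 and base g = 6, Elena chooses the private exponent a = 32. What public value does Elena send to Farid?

429

Public value = 6^32 mod 1543.
6^1 ≡ 6 (mod 1543)
6^2 = (6^1)^2 ≡ 6^2 = 36 ≡ 36 (mod 1543)
6^4 = (6^2)^2 ≡ 36^2 = 1296 ≡ 1296 (mod 1543)
6^8 = (6^4)^2 ≡ 1296^2 = 1679616 ≡ 832 (mod 1543)
6^16 = (6^8)^2 ≡ 832^2 = 692224 ≡ 960 (mod 1543)
6^32 = (6^16)^2 ≡ 960^2 = 921600 ≡ 429 (mod 1543)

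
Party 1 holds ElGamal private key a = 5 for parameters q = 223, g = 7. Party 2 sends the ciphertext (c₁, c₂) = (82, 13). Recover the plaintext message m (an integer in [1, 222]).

Shared mask s = c₁^a mod q = 82^5 mod 223.
82^1 ≡ 82 (mod 223)
82^2 = (82^1)^2 ≡ 82^2 = 6724 ≡ 34 (mod 223)
82^4 = (82^2)^2 ≡ 34^2 = 1156 ≡ 41 (mod 223)
82^5 = 82^4 · 82^1 ≡ 41 · 82 ≡ 17 (mod 223).
So s = 17; s⁻¹ ≡ 105 (mod 223).
m = c₂ · s⁻¹ mod 223 = 13 · 105 mod 223 = 27.

27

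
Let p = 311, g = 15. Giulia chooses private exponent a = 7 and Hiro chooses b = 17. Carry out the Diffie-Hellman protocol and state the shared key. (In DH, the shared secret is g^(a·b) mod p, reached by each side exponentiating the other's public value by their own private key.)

168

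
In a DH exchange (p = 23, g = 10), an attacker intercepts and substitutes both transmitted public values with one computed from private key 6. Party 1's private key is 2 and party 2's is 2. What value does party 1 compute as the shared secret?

13

Party 1 receives an attacker's public value M = 10^6 mod 23 instead of the honest one.
10^1 ≡ 10 (mod 23)
10^2 = (10^1)^2 ≡ 10^2 = 100 ≡ 8 (mod 23)
10^4 = (10^2)^2 ≡ 8^2 = 64 ≡ 18 (mod 23)
10^6 = 10^4 · 10^2 ≡ 18 · 8 ≡ 6 (mod 23).
So M = 6. Party 1 computes K = M^2 mod 23.
6^1 ≡ 6 (mod 23)
6^2 = (6^1)^2 ≡ 6^2 = 36 ≡ 13 (mod 23)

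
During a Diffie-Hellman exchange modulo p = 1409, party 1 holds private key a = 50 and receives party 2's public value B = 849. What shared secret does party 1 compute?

Shared key K = 849^50 mod 1409.
849^1 ≡ 849 (mod 1409)
849^2 = (849^1)^2 ≡ 849^2 = 720801 ≡ 802 (mod 1409)
849^4 = (849^2)^2 ≡ 802^2 = 643204 ≡ 700 (mod 1409)
849^8 = (849^4)^2 ≡ 700^2 = 490000 ≡ 1077 (mod 1409)
849^16 = (849^8)^2 ≡ 1077^2 = 1159929 ≡ 322 (mod 1409)
849^32 = (849^16)^2 ≡ 322^2 = 103684 ≡ 827 (mod 1409)
849^50 = 849^32 · 849^16 · 849^2 ≡ 827 · 322 · 802 ≡ 22 (mod 1409).

22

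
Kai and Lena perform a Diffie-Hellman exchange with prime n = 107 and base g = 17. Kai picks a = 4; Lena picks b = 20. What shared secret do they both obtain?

Lena sends B = g^b mod n = 17^20 mod 107.
17^1 ≡ 17 (mod 107)
17^2 = (17^1)^2 ≡ 17^2 = 289 ≡ 75 (mod 107)
17^4 = (17^2)^2 ≡ 75^2 = 5625 ≡ 61 (mod 107)
17^8 = (17^4)^2 ≡ 61^2 = 3721 ≡ 83 (mod 107)
17^16 = (17^8)^2 ≡ 83^2 = 6889 ≡ 41 (mod 107)
17^20 = 17^16 · 17^4 ≡ 41 · 61 ≡ 40 (mod 107).
So B = 40. Kai then computes K = B^a mod n = 40^4 mod 107.
40^1 ≡ 40 (mod 107)
40^2 = (40^1)^2 ≡ 40^2 = 1600 ≡ 102 (mod 107)
40^4 = (40^2)^2 ≡ 102^2 = 10404 ≡ 25 (mod 107)

25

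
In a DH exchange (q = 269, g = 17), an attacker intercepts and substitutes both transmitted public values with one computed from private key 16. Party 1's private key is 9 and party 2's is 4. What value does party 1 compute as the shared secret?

24

Party 1 receives an attacker's public value M = 17^16 mod 269 instead of the honest one.
17^1 ≡ 17 (mod 269)
17^2 = (17^1)^2 ≡ 17^2 = 289 ≡ 20 (mod 269)
17^4 = (17^2)^2 ≡ 20^2 = 400 ≡ 131 (mod 269)
17^8 = (17^4)^2 ≡ 131^2 = 17161 ≡ 214 (mod 269)
17^16 = (17^8)^2 ≡ 214^2 = 45796 ≡ 66 (mod 269)
So M = 66. Party 1 computes K = M^9 mod 269.
66^1 ≡ 66 (mod 269)
66^2 = (66^1)^2 ≡ 66^2 = 4356 ≡ 52 (mod 269)
66^4 = (66^2)^2 ≡ 52^2 = 2704 ≡ 14 (mod 269)
66^8 = (66^4)^2 ≡ 14^2 = 196 ≡ 196 (mod 269)
66^9 = 66^8 · 66^1 ≡ 196 · 66 ≡ 24 (mod 269).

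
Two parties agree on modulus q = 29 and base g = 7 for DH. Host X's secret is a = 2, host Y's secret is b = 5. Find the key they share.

24

Host Y sends B = g^b mod q = 7^5 mod 29.
7^1 ≡ 7 (mod 29)
7^2 = (7^1)^2 ≡ 7^2 = 49 ≡ 20 (mod 29)
7^4 = (7^2)^2 ≡ 20^2 = 400 ≡ 23 (mod 29)
7^5 = 7^4 · 7^1 ≡ 23 · 7 ≡ 16 (mod 29).
So B = 16. Host X then computes K = B^a mod q = 16^2 mod 29.
16^1 ≡ 16 (mod 29)
16^2 = (16^1)^2 ≡ 16^2 = 256 ≡ 24 (mod 29)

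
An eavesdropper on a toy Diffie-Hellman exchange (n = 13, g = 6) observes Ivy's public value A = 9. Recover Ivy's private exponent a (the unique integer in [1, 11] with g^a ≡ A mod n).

4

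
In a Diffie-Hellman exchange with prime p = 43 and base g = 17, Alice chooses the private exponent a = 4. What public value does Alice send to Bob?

Public value = 17^4 mod 43.
17^1 ≡ 17 (mod 43)
17^2 = (17^1)^2 ≡ 17^2 = 289 ≡ 31 (mod 43)
17^4 = (17^2)^2 ≡ 31^2 = 961 ≡ 15 (mod 43)

15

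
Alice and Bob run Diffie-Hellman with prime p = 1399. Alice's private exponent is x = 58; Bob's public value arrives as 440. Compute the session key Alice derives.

Shared key K = 440^58 mod 1399.
440^1 ≡ 440 (mod 1399)
440^2 = (440^1)^2 ≡ 440^2 = 193600 ≡ 538 (mod 1399)
440^4 = (440^2)^2 ≡ 538^2 = 289444 ≡ 1250 (mod 1399)
440^8 = (440^4)^2 ≡ 1250^2 = 1562500 ≡ 1216 (mod 1399)
440^16 = (440^8)^2 ≡ 1216^2 = 1478656 ≡ 1312 (mod 1399)
440^32 = (440^16)^2 ≡ 1312^2 = 1721344 ≡ 574 (mod 1399)
440^58 = 440^32 · 440^16 · 440^8 · 440^2 ≡ 574 · 1312 · 1216 · 538 ≡ 616 (mod 1399).

616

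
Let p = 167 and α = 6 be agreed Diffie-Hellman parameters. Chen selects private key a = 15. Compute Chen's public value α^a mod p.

93

Public value = 6^15 mod 167.
6^1 ≡ 6 (mod 167)
6^2 = (6^1)^2 ≡ 6^2 = 36 ≡ 36 (mod 167)
6^4 = (6^2)^2 ≡ 36^2 = 1296 ≡ 127 (mod 167)
6^8 = (6^4)^2 ≡ 127^2 = 16129 ≡ 97 (mod 167)
6^15 = 6^8 · 6^4 · 6^2 · 6^1 ≡ 97 · 127 · 36 · 6 ≡ 93 (mod 167).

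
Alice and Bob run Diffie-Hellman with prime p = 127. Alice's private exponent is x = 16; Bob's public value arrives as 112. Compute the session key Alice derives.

Shared key K = 112^16 mod 127.
112^1 ≡ 112 (mod 127)
112^2 = (112^1)^2 ≡ 112^2 = 12544 ≡ 98 (mod 127)
112^4 = (112^2)^2 ≡ 98^2 = 9604 ≡ 79 (mod 127)
112^8 = (112^4)^2 ≡ 79^2 = 6241 ≡ 18 (mod 127)
112^16 = (112^8)^2 ≡ 18^2 = 324 ≡ 70 (mod 127)

70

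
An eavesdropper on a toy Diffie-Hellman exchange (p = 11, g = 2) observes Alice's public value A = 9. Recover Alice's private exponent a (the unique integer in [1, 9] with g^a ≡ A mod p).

6

Try successive powers of 2 modulo 11:
2^1 ≡ 2
2^2 ≡ 4
2^3 ≡ 8
2^4 ≡ 5
2^5 ≡ 10
2^6 ≡ 9
Found: a = 6.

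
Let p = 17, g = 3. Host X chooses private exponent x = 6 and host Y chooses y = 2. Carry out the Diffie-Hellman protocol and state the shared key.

Host Y sends B = g^y mod p = 3^2 mod 17.
3^1 ≡ 3 (mod 17)
3^2 = (3^1)^2 ≡ 3^2 = 9 ≡ 9 (mod 17)
So B = 9. Host X then computes K = B^x mod p = 9^6 mod 17.
9^1 ≡ 9 (mod 17)
9^2 = (9^1)^2 ≡ 9^2 = 81 ≡ 13 (mod 17)
9^4 = (9^2)^2 ≡ 13^2 = 169 ≡ 16 (mod 17)
9^6 = 9^4 · 9^2 ≡ 16 · 13 ≡ 4 (mod 17).

4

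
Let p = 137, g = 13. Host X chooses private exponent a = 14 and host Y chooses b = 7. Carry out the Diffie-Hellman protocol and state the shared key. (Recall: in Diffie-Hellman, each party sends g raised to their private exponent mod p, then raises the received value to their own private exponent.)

Host Y sends B = g^b mod p = 13^7 mod 137.
13^1 ≡ 13 (mod 137)
13^2 = (13^1)^2 ≡ 13^2 = 169 ≡ 32 (mod 137)
13^4 = (13^2)^2 ≡ 32^2 = 1024 ≡ 65 (mod 137)
13^7 = 13^4 · 13^2 · 13^1 ≡ 65 · 32 · 13 ≡ 51 (mod 137).
So B = 51. Host X then computes K = B^a mod p = 51^14 mod 137.
51^1 ≡ 51 (mod 137)
51^2 = (51^1)^2 ≡ 51^2 = 2601 ≡ 135 (mod 137)
51^4 = (51^2)^2 ≡ 135^2 = 18225 ≡ 4 (mod 137)
51^8 = (51^4)^2 ≡ 4^2 = 16 ≡ 16 (mod 137)
51^14 = 51^8 · 51^4 · 51^2 ≡ 16 · 4 · 135 ≡ 9 (mod 137).

9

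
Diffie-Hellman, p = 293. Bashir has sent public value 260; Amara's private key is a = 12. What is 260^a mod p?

Shared key K = 260^12 mod 293.
260^1 ≡ 260 (mod 293)
260^2 = (260^1)^2 ≡ 260^2 = 67600 ≡ 210 (mod 293)
260^4 = (260^2)^2 ≡ 210^2 = 44100 ≡ 150 (mod 293)
260^8 = (260^4)^2 ≡ 150^2 = 22500 ≡ 232 (mod 293)
260^12 = 260^8 · 260^4 ≡ 232 · 150 ≡ 226 (mod 293).

226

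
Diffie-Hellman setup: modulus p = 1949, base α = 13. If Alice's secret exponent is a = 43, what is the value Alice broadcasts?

549

Public value = 13^43 (mod 1949).
13^1 ≡ 13 (mod 1949)
13^2 = (13^1)^2 ≡ 13^2 = 169 ≡ 169 (mod 1949)
13^4 = (13^2)^2 ≡ 169^2 = 28561 ≡ 1275 (mod 1949)
13^8 = (13^4)^2 ≡ 1275^2 = 1625625 ≡ 159 (mod 1949)
13^16 = (13^8)^2 ≡ 159^2 = 25281 ≡ 1893 (mod 1949)
13^32 = (13^16)^2 ≡ 1893^2 = 3583449 ≡ 1187 (mod 1949)
13^43 = 13^32 · 13^8 · 13^2 · 13^1 ≡ 1187 · 159 · 169 · 13 ≡ 549 (mod 1949).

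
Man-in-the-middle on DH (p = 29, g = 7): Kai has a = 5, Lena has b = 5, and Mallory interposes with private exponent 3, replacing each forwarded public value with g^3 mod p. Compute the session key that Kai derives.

7

Kai receives Mallory's public value M = 7^3 mod 29 instead of the honest one.
7^1 ≡ 7 (mod 29)
7^2 = (7^1)^2 ≡ 7^2 = 49 ≡ 20 (mod 29)
7^3 = 7^2 · 7^1 ≡ 20 · 7 ≡ 24 (mod 29).
So M = 24. Kai computes K = M^5 mod 29.
24^1 ≡ 24 (mod 29)
24^2 = (24^1)^2 ≡ 24^2 = 576 ≡ 25 (mod 29)
24^4 = (24^2)^2 ≡ 25^2 = 625 ≡ 16 (mod 29)
24^5 = 24^4 · 24^1 ≡ 16 · 24 ≡ 7 (mod 29).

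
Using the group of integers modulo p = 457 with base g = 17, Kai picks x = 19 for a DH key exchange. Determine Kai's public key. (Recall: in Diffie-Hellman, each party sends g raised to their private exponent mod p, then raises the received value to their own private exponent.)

456

Public value = 17^{19} \pmod{457}.
17^1 ≡ 17 (mod 457)
17^2 = (17^1)^2 ≡ 17^2 = 289 ≡ 289 (mod 457)
17^4 = (17^2)^2 ≡ 289^2 = 83521 ≡ 347 (mod 457)
17^8 = (17^4)^2 ≡ 347^2 = 120409 ≡ 218 (mod 457)
17^16 = (17^8)^2 ≡ 218^2 = 47524 ≡ 453 (mod 457)
17^19 = 17^16 · 17^2 · 17^1 ≡ 453 · 289 · 17 ≡ 456 (mod 457).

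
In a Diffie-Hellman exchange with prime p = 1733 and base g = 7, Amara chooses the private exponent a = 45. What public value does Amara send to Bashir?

1447

Public value = 7^45 mod 1733.
7^1 ≡ 7 (mod 1733)
7^2 = (7^1)^2 ≡ 7^2 = 49 ≡ 49 (mod 1733)
7^4 = (7^2)^2 ≡ 49^2 = 2401 ≡ 668 (mod 1733)
7^8 = (7^4)^2 ≡ 668^2 = 446224 ≡ 843 (mod 1733)
7^16 = (7^8)^2 ≡ 843^2 = 710649 ≡ 119 (mod 1733)
7^32 = (7^16)^2 ≡ 119^2 = 14161 ≡ 297 (mod 1733)
7^45 = 7^32 · 7^8 · 7^4 · 7^1 ≡ 297 · 843 · 668 · 7 ≡ 1447 (mod 1733).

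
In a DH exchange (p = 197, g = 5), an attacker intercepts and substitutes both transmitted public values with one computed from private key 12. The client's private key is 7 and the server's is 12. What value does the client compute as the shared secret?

The client receives an attacker's public value M = 5^12 mod 197 instead of the honest one.
5^1 ≡ 5 (mod 197)
5^2 = (5^1)^2 ≡ 5^2 = 25 ≡ 25 (mod 197)
5^4 = (5^2)^2 ≡ 25^2 = 625 ≡ 34 (mod 197)
5^8 = (5^4)^2 ≡ 34^2 = 1156 ≡ 171 (mod 197)
5^12 = 5^8 · 5^4 ≡ 171 · 34 ≡ 101 (mod 197).
So M = 101. The client computes K = M^7 mod 197.
101^1 ≡ 101 (mod 197)
101^2 = (101^1)^2 ≡ 101^2 = 10201 ≡ 154 (mod 197)
101^4 = (101^2)^2 ≡ 154^2 = 23716 ≡ 76 (mod 197)
101^7 = 101^4 · 101^2 · 101^1 ≡ 76 · 154 · 101 ≡ 104 (mod 197).

104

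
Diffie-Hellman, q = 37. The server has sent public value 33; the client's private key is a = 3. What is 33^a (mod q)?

Shared key K = 33^3 mod 37.
33^1 ≡ 33 (mod 37)
33^2 = (33^1)^2 ≡ 33^2 = 1089 ≡ 16 (mod 37)
33^3 = 33^2 · 33^1 ≡ 16 · 33 ≡ 10 (mod 37).

10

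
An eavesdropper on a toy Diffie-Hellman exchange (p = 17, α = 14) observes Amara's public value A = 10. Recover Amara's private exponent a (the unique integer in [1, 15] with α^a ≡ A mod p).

11

Try successive powers of 14 modulo 17:
14^1 ≡ 14
14^2 ≡ 9
14^3 ≡ 7
14^4 ≡ 13
14^5 ≡ 12
14^6 ≡ 15
14^7 ≡ 6
14^8 ≡ 16
14^9 ≡ 3
14^10 ≡ 8
14^11 ≡ 10
Found: a = 11.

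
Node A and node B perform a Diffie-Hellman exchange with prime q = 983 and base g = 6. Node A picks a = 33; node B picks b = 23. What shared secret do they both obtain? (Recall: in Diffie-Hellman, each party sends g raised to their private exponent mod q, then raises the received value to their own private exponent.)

236

Node A sends A = g^a mod q = 6^33 mod 983.
6^1 ≡ 6 (mod 983)
6^2 = (6^1)^2 ≡ 6^2 = 36 ≡ 36 (mod 983)
6^4 = (6^2)^2 ≡ 36^2 = 1296 ≡ 313 (mod 983)
6^8 = (6^4)^2 ≡ 313^2 = 97969 ≡ 652 (mod 983)
6^16 = (6^8)^2 ≡ 652^2 = 425104 ≡ 448 (mod 983)
6^32 = (6^16)^2 ≡ 448^2 = 200704 ≡ 172 (mod 983)
6^33 = 6^32 · 6^1 ≡ 172 · 6 ≡ 49 (mod 983).
So A = 49. Node B then computes K = A^b mod q = 49^23 mod 983.
49^1 ≡ 49 (mod 983)
49^2 = (49^1)^2 ≡ 49^2 = 2401 ≡ 435 (mod 983)
49^4 = (49^2)^2 ≡ 435^2 = 189225 ≡ 489 (mod 983)
49^8 = (49^4)^2 ≡ 489^2 = 239121 ≡ 252 (mod 983)
49^16 = (49^8)^2 ≡ 252^2 = 63504 ≡ 592 (mod 983)
49^23 = 49^16 · 49^4 · 49^2 · 49^1 ≡ 592 · 489 · 435 · 49 ≡ 236 (mod 983).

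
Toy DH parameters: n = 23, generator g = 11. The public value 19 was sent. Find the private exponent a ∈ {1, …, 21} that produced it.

9

Try successive powers of 11 modulo 23:
11^1 ≡ 11
11^2 ≡ 6
11^3 ≡ 20
11^4 ≡ 13
11^5 ≡ 5
11^6 ≡ 9
11^7 ≡ 7
11^8 ≡ 8
11^9 ≡ 19
Found: a = 9.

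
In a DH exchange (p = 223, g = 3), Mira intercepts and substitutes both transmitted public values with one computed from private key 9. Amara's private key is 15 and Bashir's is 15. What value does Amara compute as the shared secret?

91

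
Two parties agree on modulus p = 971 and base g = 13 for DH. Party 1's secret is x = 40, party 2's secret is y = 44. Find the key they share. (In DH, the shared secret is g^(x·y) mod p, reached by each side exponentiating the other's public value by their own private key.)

218

Party 2 sends B = g^y mod p = 13^44 mod 971.
13^1 ≡ 13 (mod 971)
13^2 = (13^1)^2 ≡ 13^2 = 169 ≡ 169 (mod 971)
13^4 = (13^2)^2 ≡ 169^2 = 28561 ≡ 402 (mod 971)
13^8 = (13^4)^2 ≡ 402^2 = 161604 ≡ 418 (mod 971)
13^16 = (13^8)^2 ≡ 418^2 = 174724 ≡ 915 (mod 971)
13^32 = (13^16)^2 ≡ 915^2 = 837225 ≡ 223 (mod 971)
13^44 = 13^32 · 13^8 · 13^4 ≡ 223 · 418 · 402 ≡ 167 (mod 971).
So B = 167. Party 1 then computes K = B^x mod p = 167^40 mod 971.
167^1 ≡ 167 (mod 971)
167^2 = (167^1)^2 ≡ 167^2 = 27889 ≡ 701 (mod 971)
167^4 = (167^2)^2 ≡ 701^2 = 491401 ≡ 75 (mod 971)
167^8 = (167^4)^2 ≡ 75^2 = 5625 ≡ 770 (mod 971)
167^16 = (167^8)^2 ≡ 770^2 = 592900 ≡ 590 (mod 971)
167^32 = (167^16)^2 ≡ 590^2 = 348100 ≡ 482 (mod 971)
167^40 = 167^32 · 167^8 ≡ 482 · 770 ≡ 218 (mod 971).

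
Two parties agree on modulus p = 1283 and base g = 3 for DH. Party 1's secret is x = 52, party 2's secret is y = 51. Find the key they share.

Party 1 sends A = g^x mod p = 3^52 mod 1283.
3^1 ≡ 3 (mod 1283)
3^2 = (3^1)^2 ≡ 3^2 = 9 ≡ 9 (mod 1283)
3^4 = (3^2)^2 ≡ 9^2 = 81 ≡ 81 (mod 1283)
3^8 = (3^4)^2 ≡ 81^2 = 6561 ≡ 146 (mod 1283)
3^16 = (3^8)^2 ≡ 146^2 = 21316 ≡ 788 (mod 1283)
3^32 = (3^16)^2 ≡ 788^2 = 620944 ≡ 1255 (mod 1283)
3^52 = 3^32 · 3^16 · 3^4 ≡ 1255 · 788 · 81 ≡ 35 (mod 1283).
So A = 35. Party 2 then computes K = A^y mod p = 35^51 mod 1283.
35^1 ≡ 35 (mod 1283)
35^2 = (35^1)^2 ≡ 35^2 = 1225 ≡ 1225 (mod 1283)
35^4 = (35^2)^2 ≡ 1225^2 = 1500625 ≡ 798 (mod 1283)
35^8 = (35^4)^2 ≡ 798^2 = 636804 ≡ 436 (mod 1283)
35^16 = (35^8)^2 ≡ 436^2 = 190096 ≡ 212 (mod 1283)
35^32 = (35^16)^2 ≡ 212^2 = 44944 ≡ 39 (mod 1283)
35^51 = 35^32 · 35^16 · 35^2 · 35^1 ≡ 39 · 212 · 1225 · 35 ≡ 166 (mod 1283).

166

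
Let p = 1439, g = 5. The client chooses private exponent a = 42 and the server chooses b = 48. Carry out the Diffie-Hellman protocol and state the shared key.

The server sends B = g^b mod p = 5^48 mod 1439.
5^1 ≡ 5 (mod 1439)
5^2 = (5^1)^2 ≡ 5^2 = 25 ≡ 25 (mod 1439)
5^4 = (5^2)^2 ≡ 25^2 = 625 ≡ 625 (mod 1439)
5^8 = (5^4)^2 ≡ 625^2 = 390625 ≡ 656 (mod 1439)
5^16 = (5^8)^2 ≡ 656^2 = 430336 ≡ 75 (mod 1439)
5^32 = (5^16)^2 ≡ 75^2 = 5625 ≡ 1308 (mod 1439)
5^48 = 5^32 · 5^16 ≡ 1308 · 75 ≡ 248 (mod 1439).
So B = 248. The client then computes K = B^a mod p = 248^42 mod 1439.
248^1 ≡ 248 (mod 1439)
248^2 = (248^1)^2 ≡ 248^2 = 61504 ≡ 1066 (mod 1439)
248^4 = (248^2)^2 ≡ 1066^2 = 1136356 ≡ 985 (mod 1439)
248^8 = (248^4)^2 ≡ 985^2 = 970225 ≡ 339 (mod 1439)
248^16 = (248^8)^2 ≡ 339^2 = 114921 ≡ 1240 (mod 1439)
248^32 = (248^16)^2 ≡ 1240^2 = 1537600 ≡ 748 (mod 1439)
248^42 = 248^32 · 248^8 · 248^2 ≡ 748 · 339 · 1066 ≡ 236 (mod 1439).

236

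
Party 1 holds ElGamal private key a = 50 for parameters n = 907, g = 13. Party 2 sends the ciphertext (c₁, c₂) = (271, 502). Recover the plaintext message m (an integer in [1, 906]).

51

Shared mask s = c₁^a mod n = 271^50 mod 907.
271^1 ≡ 271 (mod 907)
271^2 = (271^1)^2 ≡ 271^2 = 73441 ≡ 881 (mod 907)
271^4 = (271^2)^2 ≡ 881^2 = 776161 ≡ 676 (mod 907)
271^8 = (271^4)^2 ≡ 676^2 = 456976 ≡ 755 (mod 907)
271^16 = (271^8)^2 ≡ 755^2 = 570025 ≡ 429 (mod 907)
271^32 = (271^16)^2 ≡ 429^2 = 184041 ≡ 827 (mod 907)
271^50 = 271^32 · 271^16 · 271^2 ≡ 827 · 429 · 881 ≡ 739 (mod 907).
So s = 739; s⁻¹ ≡ 880 (mod 907).
m = c₂ · s⁻¹ mod 907 = 502 · 880 mod 907 = 51.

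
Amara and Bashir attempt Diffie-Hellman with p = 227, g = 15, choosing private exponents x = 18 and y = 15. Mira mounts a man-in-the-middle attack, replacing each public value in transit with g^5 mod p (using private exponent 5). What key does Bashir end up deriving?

Bashir receives Mira's public value M = 15^5 mod 227 instead of the honest one.
15^1 ≡ 15 (mod 227)
15^2 = (15^1)^2 ≡ 15^2 = 225 ≡ 225 (mod 227)
15^4 = (15^2)^2 ≡ 225^2 = 50625 ≡ 4 (mod 227)
15^5 = 15^4 · 15^1 ≡ 4 · 15 ≡ 60 (mod 227).
So M = 60. Bashir computes K = M^15 mod 227.
60^1 ≡ 60 (mod 227)
60^2 = (60^1)^2 ≡ 60^2 = 3600 ≡ 195 (mod 227)
60^4 = (60^2)^2 ≡ 195^2 = 38025 ≡ 116 (mod 227)
60^8 = (60^4)^2 ≡ 116^2 = 13456 ≡ 63 (mod 227)
60^15 = 60^8 · 60^4 · 60^2 · 60^1 ≡ 63 · 116 · 195 · 60 ≡ 191 (mod 227).

191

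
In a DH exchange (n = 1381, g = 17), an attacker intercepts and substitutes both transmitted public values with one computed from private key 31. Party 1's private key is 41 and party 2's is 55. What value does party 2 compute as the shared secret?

557

Party 2 receives an attacker's public value M = 17^31 mod 1381 instead of the honest one.
17^1 ≡ 17 (mod 1381)
17^2 = (17^1)^2 ≡ 17^2 = 289 ≡ 289 (mod 1381)
17^4 = (17^2)^2 ≡ 289^2 = 83521 ≡ 661 (mod 1381)
17^8 = (17^4)^2 ≡ 661^2 = 436921 ≡ 525 (mod 1381)
17^16 = (17^8)^2 ≡ 525^2 = 275625 ≡ 806 (mod 1381)
17^31 = 17^16 · 17^8 · 17^4 · 17^2 · 17^1 ≡ 806 · 525 · 661 · 289 · 17 ≡ 277 (mod 1381).
So M = 277. Party 2 computes K = M^55 mod 1381.
277^1 ≡ 277 (mod 1381)
277^2 = (277^1)^2 ≡ 277^2 = 76729 ≡ 774 (mod 1381)
277^4 = (277^2)^2 ≡ 774^2 = 599076 ≡ 1103 (mod 1381)
277^8 = (277^4)^2 ≡ 1103^2 = 1216609 ≡ 1329 (mod 1381)
277^16 = (277^8)^2 ≡ 1329^2 = 1766241 ≡ 1323 (mod 1381)
277^32 = (277^16)^2 ≡ 1323^2 = 1750329 ≡ 602 (mod 1381)
277^55 = 277^32 · 277^16 · 277^4 · 277^2 · 277^1 ≡ 602 · 1323 · 1103 · 774 · 277 ≡ 557 (mod 1381).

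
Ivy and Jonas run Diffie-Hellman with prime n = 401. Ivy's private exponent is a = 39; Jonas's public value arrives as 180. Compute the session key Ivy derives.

Shared key K = 180^39 mod 401.
180^1 ≡ 180 (mod 401)
180^2 = (180^1)^2 ≡ 180^2 = 32400 ≡ 320 (mod 401)
180^4 = (180^2)^2 ≡ 320^2 = 102400 ≡ 145 (mod 401)
180^8 = (180^4)^2 ≡ 145^2 = 21025 ≡ 173 (mod 401)
180^16 = (180^8)^2 ≡ 173^2 = 29929 ≡ 255 (mod 401)
180^32 = (180^16)^2 ≡ 255^2 = 65025 ≡ 63 (mod 401)
180^39 = 180^32 · 180^4 · 180^2 · 180^1 ≡ 63 · 145 · 320 · 180 ≡ 241 (mod 401).

241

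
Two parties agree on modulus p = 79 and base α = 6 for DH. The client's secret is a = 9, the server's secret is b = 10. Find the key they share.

The server sends B = α^b mod p = 6^10 mod 79.
6^1 ≡ 6 (mod 79)
6^2 = (6^1)^2 ≡ 6^2 = 36 ≡ 36 (mod 79)
6^4 = (6^2)^2 ≡ 36^2 = 1296 ≡ 32 (mod 79)
6^8 = (6^4)^2 ≡ 32^2 = 1024 ≡ 76 (mod 79)
6^10 = 6^8 · 6^2 ≡ 76 · 36 ≡ 50 (mod 79).
So B = 50. The client then computes K = B^a mod p = 50^9 mod 79.
50^1 ≡ 50 (mod 79)
50^2 = (50^1)^2 ≡ 50^2 = 2500 ≡ 51 (mod 79)
50^4 = (50^2)^2 ≡ 51^2 = 2601 ≡ 73 (mod 79)
50^8 = (50^4)^2 ≡ 73^2 = 5329 ≡ 36 (mod 79)
50^9 = 50^8 · 50^1 ≡ 36 · 50 ≡ 62 (mod 79).

62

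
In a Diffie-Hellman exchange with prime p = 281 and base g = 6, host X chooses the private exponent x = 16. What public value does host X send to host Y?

Public value = 6^16 mod 281.
6^1 ≡ 6 (mod 281)
6^2 = (6^1)^2 ≡ 6^2 = 36 ≡ 36 (mod 281)
6^4 = (6^2)^2 ≡ 36^2 = 1296 ≡ 172 (mod 281)
6^8 = (6^4)^2 ≡ 172^2 = 29584 ≡ 79 (mod 281)
6^16 = (6^8)^2 ≡ 79^2 = 6241 ≡ 59 (mod 281)

59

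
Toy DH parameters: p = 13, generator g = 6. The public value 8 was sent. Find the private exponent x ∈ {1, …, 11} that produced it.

Try successive powers of 6 modulo 13:
6^1 ≡ 6
6^2 ≡ 10
6^3 ≡ 8
Found: x = 3.

3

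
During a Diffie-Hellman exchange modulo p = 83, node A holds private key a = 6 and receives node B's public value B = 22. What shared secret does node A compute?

78

Shared key K = 22^6 mod 83.
22^1 ≡ 22 (mod 83)
22^2 = (22^1)^2 ≡ 22^2 = 484 ≡ 69 (mod 83)
22^4 = (22^2)^2 ≡ 69^2 = 4761 ≡ 30 (mod 83)
22^6 = 22^4 · 22^2 ≡ 30 · 69 ≡ 78 (mod 83).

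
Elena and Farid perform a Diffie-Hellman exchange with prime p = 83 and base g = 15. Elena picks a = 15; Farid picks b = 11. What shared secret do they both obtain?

15

Elena sends A = g^a mod p = 15^15 mod 83.
15^1 ≡ 15 (mod 83)
15^2 = (15^1)^2 ≡ 15^2 = 225 ≡ 59 (mod 83)
15^4 = (15^2)^2 ≡ 59^2 = 3481 ≡ 78 (mod 83)
15^8 = (15^4)^2 ≡ 78^2 = 6084 ≡ 25 (mod 83)
15^15 = 15^8 · 15^4 · 15^2 · 15^1 ≡ 25 · 78 · 59 · 15 ≡ 14 (mod 83).
So A = 14. Farid then computes K = A^b mod p = 14^11 mod 83.
14^1 ≡ 14 (mod 83)
14^2 = (14^1)^2 ≡ 14^2 = 196 ≡ 30 (mod 83)
14^4 = (14^2)^2 ≡ 30^2 = 900 ≡ 70 (mod 83)
14^8 = (14^4)^2 ≡ 70^2 = 4900 ≡ 3 (mod 83)
14^11 = 14^8 · 14^2 · 14^1 ≡ 3 · 30 · 14 ≡ 15 (mod 83).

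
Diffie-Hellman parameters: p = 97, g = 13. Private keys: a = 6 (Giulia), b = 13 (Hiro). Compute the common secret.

79

Giulia sends A = g^a mod p = 13^6 mod 97.
13^1 ≡ 13 (mod 97)
13^2 = (13^1)^2 ≡ 13^2 = 169 ≡ 72 (mod 97)
13^4 = (13^2)^2 ≡ 72^2 = 5184 ≡ 43 (mod 97)
13^6 = 13^4 · 13^2 ≡ 43 · 72 ≡ 89 (mod 97).
So A = 89. Hiro then computes K = A^b mod p = 89^13 mod 97.
89^1 ≡ 89 (mod 97)
89^2 = (89^1)^2 ≡ 89^2 = 7921 ≡ 64 (mod 97)
89^4 = (89^2)^2 ≡ 64^2 = 4096 ≡ 22 (mod 97)
89^8 = (89^4)^2 ≡ 22^2 = 484 ≡ 96 (mod 97)
89^13 = 89^8 · 89^4 · 89^1 ≡ 96 · 22 · 89 ≡ 79 (mod 97).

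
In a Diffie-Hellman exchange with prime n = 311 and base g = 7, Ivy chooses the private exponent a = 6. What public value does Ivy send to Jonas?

91

Public value = 7^6 (mod 311).
7^1 ≡ 7 (mod 311)
7^2 = (7^1)^2 ≡ 7^2 = 49 ≡ 49 (mod 311)
7^4 = (7^2)^2 ≡ 49^2 = 2401 ≡ 224 (mod 311)
7^6 = 7^4 · 7^2 ≡ 224 · 49 ≡ 91 (mod 311).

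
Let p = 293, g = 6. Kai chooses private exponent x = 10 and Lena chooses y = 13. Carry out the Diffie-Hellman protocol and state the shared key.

Lena sends B = g^y mod p = 6^13 mod 293.
6^1 ≡ 6 (mod 293)
6^2 = (6^1)^2 ≡ 6^2 = 36 ≡ 36 (mod 293)
6^4 = (6^2)^2 ≡ 36^2 = 1296 ≡ 124 (mod 293)
6^8 = (6^4)^2 ≡ 124^2 = 15376 ≡ 140 (mod 293)
6^13 = 6^8 · 6^4 · 6^1 ≡ 140 · 124 · 6 ≡ 145 (mod 293).
So B = 145. Kai then computes K = B^x mod p = 145^10 mod 293.
145^1 ≡ 145 (mod 293)
145^2 = (145^1)^2 ≡ 145^2 = 21025 ≡ 222 (mod 293)
145^4 = (145^2)^2 ≡ 222^2 = 49284 ≡ 60 (mod 293)
145^8 = (145^4)^2 ≡ 60^2 = 3600 ≡ 84 (mod 293)
145^10 = 145^8 · 145^2 ≡ 84 · 222 ≡ 189 (mod 293).

189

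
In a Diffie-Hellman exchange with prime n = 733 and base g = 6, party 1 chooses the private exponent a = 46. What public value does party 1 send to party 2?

Public value = 6^46 mod 733.
6^1 ≡ 6 (mod 733)
6^2 = (6^1)^2 ≡ 6^2 = 36 ≡ 36 (mod 733)
6^4 = (6^2)^2 ≡ 36^2 = 1296 ≡ 563 (mod 733)
6^8 = (6^4)^2 ≡ 563^2 = 316969 ≡ 313 (mod 733)
6^16 = (6^8)^2 ≡ 313^2 = 97969 ≡ 480 (mod 733)
6^32 = (6^16)^2 ≡ 480^2 = 230400 ≡ 238 (mod 733)
6^46 = 6^32 · 6^8 · 6^4 · 6^2 ≡ 238 · 313 · 563 · 36 ≡ 730 (mod 733).

730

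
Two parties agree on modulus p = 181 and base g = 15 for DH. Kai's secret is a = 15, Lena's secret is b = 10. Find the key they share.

132

Lena sends B = g^b mod p = 15^10 mod 181.
15^1 ≡ 15 (mod 181)
15^2 = (15^1)^2 ≡ 15^2 = 225 ≡ 44 (mod 181)
15^4 = (15^2)^2 ≡ 44^2 = 1936 ≡ 126 (mod 181)
15^8 = (15^4)^2 ≡ 126^2 = 15876 ≡ 129 (mod 181)
15^10 = 15^8 · 15^2 ≡ 129 · 44 ≡ 65 (mod 181).
So B = 65. Kai then computes K = B^a mod p = 65^15 mod 181.
65^1 ≡ 65 (mod 181)
65^2 = (65^1)^2 ≡ 65^2 = 4225 ≡ 62 (mod 181)
65^4 = (65^2)^2 ≡ 62^2 = 3844 ≡ 43 (mod 181)
65^8 = (65^4)^2 ≡ 43^2 = 1849 ≡ 39 (mod 181)
65^15 = 65^8 · 65^4 · 65^2 · 65^1 ≡ 39 · 43 · 62 · 65 ≡ 132 (mod 181).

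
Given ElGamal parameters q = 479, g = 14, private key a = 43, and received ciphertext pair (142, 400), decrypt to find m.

Shared mask s = c₁^a mod q = 142^43 mod 479.
142^1 ≡ 142 (mod 479)
142^2 = (142^1)^2 ≡ 142^2 = 20164 ≡ 46 (mod 479)
142^4 = (142^2)^2 ≡ 46^2 = 2116 ≡ 200 (mod 479)
142^8 = (142^4)^2 ≡ 200^2 = 40000 ≡ 243 (mod 479)
142^16 = (142^8)^2 ≡ 243^2 = 59049 ≡ 132 (mod 479)
142^32 = (142^16)^2 ≡ 132^2 = 17424 ≡ 180 (mod 479)
142^43 = 142^32 · 142^8 · 142^2 · 142^1 ≡ 180 · 243 · 46 · 142 ≡ 71 (mod 479).
So s = 71; s⁻¹ ≡ 27 (mod 479).
m = c₂ · s⁻¹ mod 479 = 400 · 27 mod 479 = 262.

262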